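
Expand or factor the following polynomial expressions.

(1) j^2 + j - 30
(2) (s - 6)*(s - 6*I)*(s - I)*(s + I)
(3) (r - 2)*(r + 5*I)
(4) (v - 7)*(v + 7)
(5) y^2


(1) = (j - 5)*(j + 6)
(2) = s^4 - 6*s^3 - 6*I*s^3 + s^2 + 36*I*s^2 - 6*s - 6*I*s + 36*I
(3) = r^2 - 2*r + 5*I*r - 10*I
(4) = v^2 - 49
(5) = y^2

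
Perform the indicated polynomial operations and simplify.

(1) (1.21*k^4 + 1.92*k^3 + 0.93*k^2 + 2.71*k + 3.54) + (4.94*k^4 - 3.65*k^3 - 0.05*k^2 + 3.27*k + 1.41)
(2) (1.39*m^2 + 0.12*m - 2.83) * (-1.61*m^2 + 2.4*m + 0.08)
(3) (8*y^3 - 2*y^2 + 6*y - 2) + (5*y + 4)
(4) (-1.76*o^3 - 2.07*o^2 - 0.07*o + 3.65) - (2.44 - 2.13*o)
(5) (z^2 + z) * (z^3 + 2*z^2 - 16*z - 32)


(1) = 6.15*k^4 - 1.73*k^3 + 0.88*k^2 + 5.98*k + 4.95
(2) = -2.2379*m^4 + 3.1428*m^3 + 4.9555*m^2 - 6.7824*m - 0.2264
(3) = 8*y^3 - 2*y^2 + 11*y + 2
(4) = -1.76*o^3 - 2.07*o^2 + 2.06*o + 1.21
(5) = z^5 + 3*z^4 - 14*z^3 - 48*z^2 - 32*z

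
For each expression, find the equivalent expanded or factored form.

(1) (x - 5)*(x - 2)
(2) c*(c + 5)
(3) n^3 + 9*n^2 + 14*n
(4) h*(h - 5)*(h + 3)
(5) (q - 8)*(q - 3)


(1) = x^2 - 7*x + 10
(2) = c^2 + 5*c
(3) = n*(n + 2)*(n + 7)
(4) = h^3 - 2*h^2 - 15*h
(5) = q^2 - 11*q + 24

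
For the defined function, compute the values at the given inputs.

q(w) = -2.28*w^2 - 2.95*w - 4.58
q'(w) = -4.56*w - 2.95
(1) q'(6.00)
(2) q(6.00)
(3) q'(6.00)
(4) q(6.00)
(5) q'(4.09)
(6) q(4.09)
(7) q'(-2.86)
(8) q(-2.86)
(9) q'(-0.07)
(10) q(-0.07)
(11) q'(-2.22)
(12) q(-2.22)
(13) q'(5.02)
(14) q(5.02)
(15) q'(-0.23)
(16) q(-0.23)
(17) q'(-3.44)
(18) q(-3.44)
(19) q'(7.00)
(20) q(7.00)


(1) = -30.31
(2) = -104.36
(3) = -30.31
(4) = -104.36
(5) = -21.60
(6) = -54.79
(7) = 10.09
(8) = -14.79
(9) = -2.63
(10) = -4.38
(11) = 7.17
(12) = -9.27
(13) = -25.84
(14) = -76.85
(15) = -1.90
(16) = -4.02
(17) = 12.74
(18) = -21.41
(19) = -34.87
(20) = -136.95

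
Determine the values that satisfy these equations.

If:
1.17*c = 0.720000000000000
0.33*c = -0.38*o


Then:
c = 0.62
o = -0.53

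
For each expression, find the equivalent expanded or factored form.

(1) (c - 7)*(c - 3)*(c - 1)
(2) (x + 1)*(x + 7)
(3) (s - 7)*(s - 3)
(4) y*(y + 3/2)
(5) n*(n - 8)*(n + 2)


(1) = c^3 - 11*c^2 + 31*c - 21
(2) = x^2 + 8*x + 7
(3) = s^2 - 10*s + 21
(4) = y^2 + 3*y/2
(5) = n^3 - 6*n^2 - 16*n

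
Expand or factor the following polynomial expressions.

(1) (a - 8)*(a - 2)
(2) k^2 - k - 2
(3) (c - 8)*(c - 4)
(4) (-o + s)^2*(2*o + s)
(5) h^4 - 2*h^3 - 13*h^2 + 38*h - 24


(1) = a^2 - 10*a + 16
(2) = (k - 2)*(k + 1)
(3) = c^2 - 12*c + 32
(4) = 2*o^3 - 3*o^2*s + s^3
(5) = (h - 3)*(h - 2)*(h - 1)*(h + 4)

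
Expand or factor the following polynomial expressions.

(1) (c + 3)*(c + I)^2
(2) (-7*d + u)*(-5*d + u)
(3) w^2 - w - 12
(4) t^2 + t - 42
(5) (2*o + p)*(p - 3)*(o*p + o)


(1) = c^3 + 3*c^2 + 2*I*c^2 - c + 6*I*c - 3
(2) = 35*d^2 - 12*d*u + u^2
(3) = (w - 4)*(w + 3)
(4) = (t - 6)*(t + 7)
(5) = 2*o^2*p^2 - 4*o^2*p - 6*o^2 + o*p^3 - 2*o*p^2 - 3*o*p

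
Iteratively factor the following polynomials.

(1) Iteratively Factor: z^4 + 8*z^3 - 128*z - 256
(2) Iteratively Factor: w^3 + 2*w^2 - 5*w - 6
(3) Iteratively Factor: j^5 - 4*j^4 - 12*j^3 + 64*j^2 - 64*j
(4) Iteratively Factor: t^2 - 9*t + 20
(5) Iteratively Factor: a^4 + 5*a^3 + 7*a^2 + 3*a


(1) = (z + 4)*(z^3 + 4*z^2 - 16*z - 64) = (z + 4)^2*(z^2 - 16) = (z + 4)^3*(z - 4)
(2) = (w + 1)*(w^2 + w - 6) = (w - 2)*(w + 1)*(w + 3)
(3) = (j - 4)*(j^4 - 12*j^2 + 16*j) = (j - 4)*(j - 2)*(j^3 + 2*j^2 - 8*j) = (j - 4)*(j - 2)^2*(j^2 + 4*j) = (j - 4)*(j - 2)^2*(j + 4)*(j)
(4) = (t - 5)*(t - 4)
(5) = (a)*(a^3 + 5*a^2 + 7*a + 3) = a*(a + 3)*(a^2 + 2*a + 1) = a*(a + 1)*(a + 3)*(a + 1)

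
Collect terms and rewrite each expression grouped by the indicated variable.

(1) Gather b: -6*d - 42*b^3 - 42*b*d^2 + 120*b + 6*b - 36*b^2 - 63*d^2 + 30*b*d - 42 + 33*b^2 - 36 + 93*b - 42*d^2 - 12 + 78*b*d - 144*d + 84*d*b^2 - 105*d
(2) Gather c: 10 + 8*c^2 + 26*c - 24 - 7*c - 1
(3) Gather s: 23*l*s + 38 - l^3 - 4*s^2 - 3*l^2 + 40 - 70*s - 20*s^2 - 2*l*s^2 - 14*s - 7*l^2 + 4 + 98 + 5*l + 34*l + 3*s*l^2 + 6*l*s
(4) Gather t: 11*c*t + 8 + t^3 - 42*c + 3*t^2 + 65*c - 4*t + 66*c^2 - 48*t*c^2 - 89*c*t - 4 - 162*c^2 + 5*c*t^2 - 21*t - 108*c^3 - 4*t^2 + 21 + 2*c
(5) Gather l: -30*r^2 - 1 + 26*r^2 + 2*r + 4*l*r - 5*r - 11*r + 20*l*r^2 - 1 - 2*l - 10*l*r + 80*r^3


(1) = -42*b^3 + b^2*(84*d - 3) + b*(-42*d^2 + 108*d + 219) - 105*d^2 - 255*d - 90
(2) = 8*c^2 + 19*c - 15
(3) = -l^3 - 10*l^2 + 39*l + s^2*(-2*l - 24) + s*(3*l^2 + 29*l - 84) + 180
(4) = -108*c^3 - 96*c^2 + 25*c + t^3 + t^2*(5*c - 1) + t*(-48*c^2 - 78*c - 25) + 25
(5) = l*(20*r^2 - 6*r - 2) + 80*r^3 - 4*r^2 - 14*r - 2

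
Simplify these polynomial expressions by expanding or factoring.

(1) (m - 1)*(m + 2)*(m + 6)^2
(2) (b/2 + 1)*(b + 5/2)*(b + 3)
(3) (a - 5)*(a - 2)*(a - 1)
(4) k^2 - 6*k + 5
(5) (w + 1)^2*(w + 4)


(1) = m^4 + 13*m^3 + 46*m^2 + 12*m - 72
(2) = b^3/2 + 15*b^2/4 + 37*b/4 + 15/2
(3) = a^3 - 8*a^2 + 17*a - 10
(4) = (k - 5)*(k - 1)
(5) = w^3 + 6*w^2 + 9*w + 4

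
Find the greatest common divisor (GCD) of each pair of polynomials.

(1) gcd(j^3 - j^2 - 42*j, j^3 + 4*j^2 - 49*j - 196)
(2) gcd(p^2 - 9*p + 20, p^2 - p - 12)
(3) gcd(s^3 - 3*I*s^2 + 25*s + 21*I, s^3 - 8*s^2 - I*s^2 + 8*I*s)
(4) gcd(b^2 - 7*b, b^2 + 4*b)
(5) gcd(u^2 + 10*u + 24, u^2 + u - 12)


(1) = gcd(j*(j - 7)*(j + 6), (j - 7)*(j + 4)*(j + 7)) = j - 7
(2) = gcd((p - 5)*(p - 4), (p - 4)*(p + 3)) = p - 4
(3) = gcd((s - 7*I)*(s + I)*(s + 3*I), s*(s - 8)*(s - I)) = 1
(4) = gcd(b*(b - 7), b*(b + 4)) = b
(5) = gcd((u + 4)*(u + 6), (u - 3)*(u + 4)) = u + 4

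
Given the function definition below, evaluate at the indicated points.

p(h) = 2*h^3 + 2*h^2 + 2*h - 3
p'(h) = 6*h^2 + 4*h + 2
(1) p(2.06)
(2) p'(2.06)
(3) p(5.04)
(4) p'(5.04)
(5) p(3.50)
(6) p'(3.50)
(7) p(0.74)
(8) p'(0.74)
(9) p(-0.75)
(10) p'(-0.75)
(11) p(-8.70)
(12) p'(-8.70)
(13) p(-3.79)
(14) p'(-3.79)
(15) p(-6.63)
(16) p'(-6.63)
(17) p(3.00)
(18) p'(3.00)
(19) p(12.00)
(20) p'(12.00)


(1) = 27.09
(2) = 35.70
(3) = 313.93
(4) = 174.57
(5) = 114.25
(6) = 89.50
(7) = 0.39
(8) = 8.25
(9) = -4.22
(10) = 2.38
(11) = -1186.03
(12) = 421.34
(13) = -90.73
(14) = 73.02
(15) = -511.21
(16) = 239.22
(17) = 75.00
(18) = 68.00
(19) = 3765.00
(20) = 914.00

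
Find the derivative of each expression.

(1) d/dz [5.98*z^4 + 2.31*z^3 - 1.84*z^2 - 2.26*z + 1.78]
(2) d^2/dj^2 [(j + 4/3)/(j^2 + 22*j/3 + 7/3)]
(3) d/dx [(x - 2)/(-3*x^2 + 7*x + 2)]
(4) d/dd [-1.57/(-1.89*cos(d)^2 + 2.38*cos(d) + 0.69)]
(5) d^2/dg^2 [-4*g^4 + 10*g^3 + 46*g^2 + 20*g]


(1) = 23.92*z^3 + 6.93*z^2 - 3.68*z - 2.26
(2) = 2*(4*(3*j + 4)*(3*j + 11)^2 - 3*(9*j + 26)*(3*j^2 + 22*j + 7))/(3*j^2 + 22*j + 7)^3
(3) = (-3*x^2 + 7*x + (x - 2)*(6*x - 7) + 2)/(-3*x^2 + 7*x + 2)^2
(4) = (5.9346*cos(d) - 3.7366)*sin(d)/(-1.89*cos(d)^2 + 2.38*cos(d) + 0.69)^2
(5) = -48*g^2 + 60*g + 92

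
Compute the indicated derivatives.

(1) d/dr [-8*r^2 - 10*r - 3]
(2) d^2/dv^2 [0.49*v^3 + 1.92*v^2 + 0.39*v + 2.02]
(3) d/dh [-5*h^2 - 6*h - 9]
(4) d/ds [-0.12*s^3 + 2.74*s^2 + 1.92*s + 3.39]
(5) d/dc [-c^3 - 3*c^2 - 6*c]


(1) = -16*r - 10
(2) = 2.94*v + 3.84
(3) = -10*h - 6
(4) = -0.36*s^2 + 5.48*s + 1.92
(5) = -3*c^2 - 6*c - 6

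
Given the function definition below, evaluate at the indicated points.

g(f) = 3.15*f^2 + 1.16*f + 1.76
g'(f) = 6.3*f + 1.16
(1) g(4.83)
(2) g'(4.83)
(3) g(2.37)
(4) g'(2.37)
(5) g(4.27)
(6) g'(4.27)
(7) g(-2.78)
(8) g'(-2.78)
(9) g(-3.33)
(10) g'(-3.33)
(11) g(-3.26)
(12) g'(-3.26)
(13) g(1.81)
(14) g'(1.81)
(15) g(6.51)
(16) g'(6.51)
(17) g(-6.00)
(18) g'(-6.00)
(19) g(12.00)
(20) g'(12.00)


(1) = 80.85
(2) = 31.59
(3) = 22.20
(4) = 16.09
(5) = 64.15
(6) = 28.06
(7) = 22.88
(8) = -16.35
(9) = 32.83
(10) = -19.82
(11) = 31.46
(12) = -19.38
(13) = 14.18
(14) = 12.56
(15) = 142.81
(16) = 42.17
(17) = 108.20
(18) = -36.64
(19) = 469.28
(20) = 76.76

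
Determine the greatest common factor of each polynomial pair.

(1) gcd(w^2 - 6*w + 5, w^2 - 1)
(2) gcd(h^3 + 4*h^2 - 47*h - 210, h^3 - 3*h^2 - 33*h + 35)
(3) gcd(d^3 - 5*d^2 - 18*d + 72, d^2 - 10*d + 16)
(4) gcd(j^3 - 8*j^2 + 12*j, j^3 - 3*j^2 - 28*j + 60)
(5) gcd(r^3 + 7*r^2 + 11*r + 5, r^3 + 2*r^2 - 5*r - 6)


(1) = gcd((w - 5)*(w - 1), (w - 1)*(w + 1)) = w - 1
(2) = gcd((h - 7)*(h + 5)*(h + 6), (h - 7)*(h - 1)*(h + 5)) = h^2 - 2*h - 35
(3) = 1
(4) = j^2 - 8*j + 12
(5) = gcd((r + 1)^2*(r + 5), (r - 2)*(r + 1)*(r + 3)) = r + 1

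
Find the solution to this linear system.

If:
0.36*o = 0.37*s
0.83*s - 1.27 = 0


Then:
o = 1.57
s = 1.53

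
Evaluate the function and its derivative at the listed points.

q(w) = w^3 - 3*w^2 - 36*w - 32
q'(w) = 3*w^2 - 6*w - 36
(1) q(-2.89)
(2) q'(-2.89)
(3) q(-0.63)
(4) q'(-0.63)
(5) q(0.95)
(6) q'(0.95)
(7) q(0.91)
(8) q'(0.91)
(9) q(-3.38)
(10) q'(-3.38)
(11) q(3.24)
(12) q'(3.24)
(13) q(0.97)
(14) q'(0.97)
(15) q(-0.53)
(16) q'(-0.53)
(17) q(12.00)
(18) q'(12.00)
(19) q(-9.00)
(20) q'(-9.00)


(1) = 22.85
(2) = 6.40
(3) = -10.76
(4) = -31.03
(5) = -68.05
(6) = -38.99
(7) = -66.49
(8) = -38.98
(9) = 16.79
(10) = 18.55
(11) = -146.12
(12) = -23.95
(13) = -68.83
(14) = -39.00
(15) = -13.91
(16) = -31.98
(17) = 832.00
(18) = 324.00
(19) = -680.00
(20) = 261.00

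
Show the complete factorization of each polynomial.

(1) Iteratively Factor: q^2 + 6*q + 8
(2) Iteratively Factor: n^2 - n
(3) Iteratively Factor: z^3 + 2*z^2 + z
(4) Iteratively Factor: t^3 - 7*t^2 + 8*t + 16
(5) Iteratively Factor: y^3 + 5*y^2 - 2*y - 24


(1) = (q + 4)*(q + 2)
(2) = (n)*(n - 1)
(3) = (z + 1)*(z^2 + z) = z*(z + 1)*(z + 1)
(4) = (t - 4)*(t^2 - 3*t - 4) = (t - 4)*(t + 1)*(t - 4)
(5) = (y + 3)*(y^2 + 2*y - 8) = (y + 3)*(y + 4)*(y - 2)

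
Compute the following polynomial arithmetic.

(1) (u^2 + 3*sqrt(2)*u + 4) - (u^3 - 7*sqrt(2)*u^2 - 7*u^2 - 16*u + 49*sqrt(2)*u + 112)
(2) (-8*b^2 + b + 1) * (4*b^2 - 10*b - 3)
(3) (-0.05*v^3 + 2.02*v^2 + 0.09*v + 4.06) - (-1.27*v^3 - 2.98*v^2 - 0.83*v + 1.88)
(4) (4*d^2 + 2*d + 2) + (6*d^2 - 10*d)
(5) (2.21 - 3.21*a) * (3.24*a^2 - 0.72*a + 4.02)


(1) = -u^3 + 8*u^2 + 7*sqrt(2)*u^2 - 46*sqrt(2)*u + 16*u - 108
(2) = -32*b^4 + 84*b^3 + 18*b^2 - 13*b - 3
(3) = 1.22*v^3 + 5.0*v^2 + 0.92*v + 2.18
(4) = 10*d^2 - 8*d + 2
(5) = -10.4004*a^3 + 9.4716*a^2 - 14.4954*a + 8.8842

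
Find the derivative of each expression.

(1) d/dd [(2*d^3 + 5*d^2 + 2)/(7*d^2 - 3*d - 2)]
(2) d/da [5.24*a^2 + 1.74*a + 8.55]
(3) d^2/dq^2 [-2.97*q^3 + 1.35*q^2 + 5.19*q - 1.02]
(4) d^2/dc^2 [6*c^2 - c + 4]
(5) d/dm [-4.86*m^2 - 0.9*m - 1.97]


(1) = (14*d^4 - 12*d^3 - 27*d^2 - 48*d + 6)/(49*d^4 - 42*d^3 - 19*d^2 + 12*d + 4)
(2) = 10.48*a + 1.74
(3) = 2.7 - 17.82*q
(4) = 12
(5) = -9.72*m - 0.9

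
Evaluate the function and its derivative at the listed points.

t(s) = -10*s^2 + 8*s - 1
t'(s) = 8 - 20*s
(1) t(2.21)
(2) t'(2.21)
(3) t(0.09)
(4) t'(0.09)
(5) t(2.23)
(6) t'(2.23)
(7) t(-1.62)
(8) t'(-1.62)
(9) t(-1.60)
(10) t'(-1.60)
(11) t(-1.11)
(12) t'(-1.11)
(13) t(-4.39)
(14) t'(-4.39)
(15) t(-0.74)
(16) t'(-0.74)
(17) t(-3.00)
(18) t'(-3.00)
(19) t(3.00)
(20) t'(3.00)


(1) = -32.16
(2) = -36.20
(3) = -0.36
(4) = 6.20
(5) = -32.89
(6) = -36.60
(7) = -40.20
(8) = 40.40
(9) = -39.40
(10) = 40.00
(11) = -22.20
(12) = 30.20
(13) = -228.84
(14) = 95.80
(15) = -12.40
(16) = 22.80
(17) = -115.00
(18) = 68.00
(19) = -67.00
(20) = -52.00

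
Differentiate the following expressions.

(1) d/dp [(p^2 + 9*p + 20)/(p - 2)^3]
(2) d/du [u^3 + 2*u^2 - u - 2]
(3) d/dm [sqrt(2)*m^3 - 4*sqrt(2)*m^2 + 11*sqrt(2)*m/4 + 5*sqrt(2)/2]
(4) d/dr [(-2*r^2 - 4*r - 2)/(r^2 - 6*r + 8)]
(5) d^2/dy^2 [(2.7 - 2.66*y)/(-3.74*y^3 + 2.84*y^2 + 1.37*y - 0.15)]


(1) = (-3*p^2 - 27*p + (p - 2)*(2*p + 9) - 60)/(p - 2)^4
(2) = 3*u^2 + 4*u - 1
(3) = sqrt(2)*(12*m^2 - 32*m + 11)/4
(4) = 4*(4*r^2 - 7*r - 11)/(r^4 - 12*r^3 + 52*r^2 - 96*r + 64)
(5) = (223.242096*y^5 - 622.718976*y^4 + 529.020728*y^3 - 65.56428*y^2 - 47.1438*y - 11.3424)/(52.313624*y^9 - 119.174352*y^8 + 33.006996*y^7 + 70.697668*y^6 - 21.650238*y^5 - 16.973088*y^4 + 1.182817*y^3 + 0.652905*y^2 - 0.092475*y + 0.003375)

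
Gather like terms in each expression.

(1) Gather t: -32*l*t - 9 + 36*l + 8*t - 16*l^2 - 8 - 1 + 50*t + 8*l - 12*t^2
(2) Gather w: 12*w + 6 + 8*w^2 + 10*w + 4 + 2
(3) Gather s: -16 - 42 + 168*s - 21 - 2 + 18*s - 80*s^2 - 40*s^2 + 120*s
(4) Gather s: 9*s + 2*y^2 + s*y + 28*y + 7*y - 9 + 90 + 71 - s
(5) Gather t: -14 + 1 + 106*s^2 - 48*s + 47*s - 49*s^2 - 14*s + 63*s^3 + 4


(1) = -16*l^2 + 44*l - 12*t^2 + t*(58 - 32*l) - 18
(2) = 8*w^2 + 22*w + 12
(3) = -120*s^2 + 306*s - 81
(4) = s*(y + 8) + 2*y^2 + 35*y + 152
(5) = 63*s^3 + 57*s^2 - 15*s - 9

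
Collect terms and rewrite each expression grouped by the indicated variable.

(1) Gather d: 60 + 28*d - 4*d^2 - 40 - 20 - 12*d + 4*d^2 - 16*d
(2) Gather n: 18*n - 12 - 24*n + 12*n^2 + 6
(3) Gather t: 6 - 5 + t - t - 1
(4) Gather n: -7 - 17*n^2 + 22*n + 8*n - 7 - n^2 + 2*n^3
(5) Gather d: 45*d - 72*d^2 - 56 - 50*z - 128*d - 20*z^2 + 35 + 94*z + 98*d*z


(1) = 0
(2) = 12*n^2 - 6*n - 6
(3) = 0
(4) = 2*n^3 - 18*n^2 + 30*n - 14
(5) = -72*d^2 + d*(98*z - 83) - 20*z^2 + 44*z - 21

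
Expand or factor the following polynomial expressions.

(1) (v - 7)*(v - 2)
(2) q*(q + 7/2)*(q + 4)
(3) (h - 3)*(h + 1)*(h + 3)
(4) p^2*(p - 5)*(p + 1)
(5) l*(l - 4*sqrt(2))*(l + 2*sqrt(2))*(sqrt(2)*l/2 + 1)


(1) = v^2 - 9*v + 14
(2) = q^3 + 15*q^2/2 + 14*q
(3) = h^3 + h^2 - 9*h - 9
(4) = p^4 - 4*p^3 - 5*p^2
(5) = sqrt(2)*l^4/2 - l^3 - 10*sqrt(2)*l^2 - 16*l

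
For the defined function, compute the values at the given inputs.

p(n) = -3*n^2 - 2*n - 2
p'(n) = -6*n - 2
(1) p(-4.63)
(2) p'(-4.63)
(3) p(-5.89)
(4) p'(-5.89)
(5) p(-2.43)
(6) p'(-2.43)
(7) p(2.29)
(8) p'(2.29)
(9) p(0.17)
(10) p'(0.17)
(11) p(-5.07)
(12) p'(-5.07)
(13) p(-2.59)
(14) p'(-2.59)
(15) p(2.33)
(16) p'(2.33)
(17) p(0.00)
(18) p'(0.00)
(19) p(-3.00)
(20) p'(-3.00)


(1) = -57.05
(2) = 25.78
(3) = -94.30
(4) = 33.34
(5) = -14.85
(6) = 12.58
(7) = -22.31
(8) = -15.74
(9) = -2.43
(10) = -3.02
(11) = -68.97
(12) = 28.42
(13) = -16.94
(14) = 13.54
(15) = -22.95
(16) = -15.98
(17) = -2.00
(18) = -2.00
(19) = -23.00
(20) = 16.00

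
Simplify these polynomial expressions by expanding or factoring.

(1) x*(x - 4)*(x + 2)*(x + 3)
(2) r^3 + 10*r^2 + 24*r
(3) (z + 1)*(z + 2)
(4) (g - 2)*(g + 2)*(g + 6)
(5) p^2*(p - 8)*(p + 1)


(1) = x^4 + x^3 - 14*x^2 - 24*x
(2) = r*(r + 4)*(r + 6)
(3) = z^2 + 3*z + 2
(4) = g^3 + 6*g^2 - 4*g - 24
(5) = p^4 - 7*p^3 - 8*p^2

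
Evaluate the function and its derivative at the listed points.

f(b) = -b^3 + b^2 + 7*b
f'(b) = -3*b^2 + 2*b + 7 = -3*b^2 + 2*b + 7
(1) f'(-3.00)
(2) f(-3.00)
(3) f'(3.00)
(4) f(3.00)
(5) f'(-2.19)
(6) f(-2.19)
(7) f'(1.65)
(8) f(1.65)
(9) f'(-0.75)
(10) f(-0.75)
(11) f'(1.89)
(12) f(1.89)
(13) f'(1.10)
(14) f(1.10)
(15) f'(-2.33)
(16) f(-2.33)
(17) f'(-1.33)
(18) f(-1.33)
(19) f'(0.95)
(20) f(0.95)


(1) = -26.00
(2) = 15.00
(3) = -14.00
(4) = 3.00
(5) = -11.77
(6) = -0.03
(7) = 2.13
(8) = 9.78
(9) = 3.81
(10) = -4.27
(11) = 0.06
(12) = 10.05
(13) = 5.57
(14) = 7.58
(15) = -13.95
(16) = 1.77
(17) = -0.97
(18) = -5.19
(19) = 6.19
(20) = 6.70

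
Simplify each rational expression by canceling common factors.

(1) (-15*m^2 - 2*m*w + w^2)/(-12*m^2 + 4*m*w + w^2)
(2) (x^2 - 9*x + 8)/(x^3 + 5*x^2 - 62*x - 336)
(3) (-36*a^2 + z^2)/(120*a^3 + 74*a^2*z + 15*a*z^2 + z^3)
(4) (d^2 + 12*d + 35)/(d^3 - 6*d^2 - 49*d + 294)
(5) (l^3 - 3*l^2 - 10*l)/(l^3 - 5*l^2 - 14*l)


(1) = (-15*m^2 - 2*m*w + w^2)/(-12*m^2 + 4*m*w + w^2)
(2) = (x - 1)/(x^2 + 13*x + 42)
(3) = (-6*a + z)/(20*a^2 + 9*a*z + z^2)
(4) = (d + 5)/(d^2 - 13*d + 42)
(5) = (l - 5)/(l - 7)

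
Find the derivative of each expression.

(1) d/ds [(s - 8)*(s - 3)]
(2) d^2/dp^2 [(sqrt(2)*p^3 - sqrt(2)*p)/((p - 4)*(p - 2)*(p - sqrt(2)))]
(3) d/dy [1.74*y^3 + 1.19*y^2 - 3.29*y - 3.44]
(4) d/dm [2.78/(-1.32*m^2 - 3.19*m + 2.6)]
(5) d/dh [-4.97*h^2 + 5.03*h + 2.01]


(1) = 2*s - 11
(2) = 2*(2*p^6 + 6*sqrt(2)*p^6 - 27*sqrt(2)*p^5 - 36*p^5 + 18*sqrt(2)*p^4 + 102*p^4 + 84*p^3 + 90*sqrt(2)*p^3 - 480*p^2 - 288*sqrt(2)*p^2 + 288*p + 432*sqrt(2)*p - 96*sqrt(2) - 128)/(p^9 - 18*p^8 - 3*sqrt(2)*p^8 + 54*sqrt(2)*p^7 + 138*p^7 - 612*p^6 - 398*sqrt(2)*p^6 + 1848*p^5 + 1548*sqrt(2)*p^5 - 3432*sqrt(2)*p^4 - 4176*p^4 + 4464*sqrt(2)*p^3 + 6848*p^3 - 6912*p^2 - 3648*sqrt(2)*p^2 + 3072*p + 2304*sqrt(2)*p - 1024*sqrt(2))
(3) = 5.22*y^2 + 2.38*y - 3.29
(4) = (7.3392*m + 8.8682)/(1.32*m^2 + 3.19*m - 2.6)^2
(5) = 5.03 - 9.94*h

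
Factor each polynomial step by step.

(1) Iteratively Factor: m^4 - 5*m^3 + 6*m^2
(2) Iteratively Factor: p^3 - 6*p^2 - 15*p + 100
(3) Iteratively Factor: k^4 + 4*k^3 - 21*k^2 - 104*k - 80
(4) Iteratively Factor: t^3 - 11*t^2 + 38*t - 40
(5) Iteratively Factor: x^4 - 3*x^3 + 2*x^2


(1) = (m - 3)*(m^3 - 2*m^2) = (m - 3)*(m - 2)*(m^2) = m*(m - 3)*(m - 2)*(m)
(2) = (p - 5)*(p^2 - p - 20) = (p - 5)*(p + 4)*(p - 5)
(3) = (k + 4)*(k^3 - 21*k - 20) = (k + 4)^2*(k^2 - 4*k - 5) = (k - 5)*(k + 4)^2*(k + 1)
(4) = (t - 5)*(t^2 - 6*t + 8) = (t - 5)*(t - 2)*(t - 4)
(5) = (x - 2)*(x^3 - x^2) = x*(x - 2)*(x^2 - x) = x^2*(x - 2)*(x - 1)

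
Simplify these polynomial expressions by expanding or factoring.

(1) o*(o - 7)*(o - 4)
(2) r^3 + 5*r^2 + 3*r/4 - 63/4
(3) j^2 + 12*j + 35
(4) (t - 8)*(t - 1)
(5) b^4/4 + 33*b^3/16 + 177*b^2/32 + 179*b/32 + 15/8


(1) = o^3 - 11*o^2 + 28*o
(2) = (r - 3/2)*(r + 3)*(r + 7/2)
(3) = (j + 5)*(j + 7)
(4) = t^2 - 9*t + 8
(5) = (b/4 + 1/4)*(b + 3/4)*(b + 5/2)*(b + 4)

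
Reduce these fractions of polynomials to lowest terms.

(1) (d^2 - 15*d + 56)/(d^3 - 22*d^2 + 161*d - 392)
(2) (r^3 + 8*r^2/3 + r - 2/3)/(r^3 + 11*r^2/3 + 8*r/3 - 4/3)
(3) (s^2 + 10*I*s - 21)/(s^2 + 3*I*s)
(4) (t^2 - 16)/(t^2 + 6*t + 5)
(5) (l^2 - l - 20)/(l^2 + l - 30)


(1) = 1/(d - 7)
(2) = (r + 1)/(r + 2)
(3) = (s + 7*I)/s
(4) = (t^2 - 16)/(t^2 + 6*t + 5)
(5) = (l + 4)/(l + 6)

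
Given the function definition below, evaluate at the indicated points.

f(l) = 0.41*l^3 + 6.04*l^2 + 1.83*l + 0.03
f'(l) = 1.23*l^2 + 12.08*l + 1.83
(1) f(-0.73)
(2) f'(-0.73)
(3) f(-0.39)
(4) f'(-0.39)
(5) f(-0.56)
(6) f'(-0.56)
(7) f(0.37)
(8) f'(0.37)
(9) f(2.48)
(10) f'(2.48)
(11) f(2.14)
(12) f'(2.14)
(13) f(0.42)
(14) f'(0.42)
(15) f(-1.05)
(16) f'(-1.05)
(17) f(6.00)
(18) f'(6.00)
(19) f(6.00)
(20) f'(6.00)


(1) = 1.75
(2) = -6.33
(3) = 0.21
(4) = -2.69
(5) = 0.83
(6) = -4.55
(7) = 1.55
(8) = 6.47
(9) = 47.97
(10) = 39.35
(11) = 35.63
(12) = 33.31
(13) = 1.89
(14) = 7.12
(15) = 4.29
(16) = -9.50
(17) = 317.01
(18) = 118.59
(19) = 317.01
(20) = 118.59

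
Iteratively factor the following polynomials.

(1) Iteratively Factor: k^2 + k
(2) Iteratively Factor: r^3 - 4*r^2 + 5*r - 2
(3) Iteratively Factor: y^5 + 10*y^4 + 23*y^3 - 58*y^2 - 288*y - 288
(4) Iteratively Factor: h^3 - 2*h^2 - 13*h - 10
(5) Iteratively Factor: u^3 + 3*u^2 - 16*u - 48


(1) = (k + 1)*(k)
(2) = (r - 1)*(r^2 - 3*r + 2) = (r - 2)*(r - 1)*(r - 1)
(3) = (y + 4)*(y^4 + 6*y^3 - y^2 - 54*y - 72) = (y + 2)*(y + 4)*(y^3 + 4*y^2 - 9*y - 36) = (y - 3)*(y + 2)*(y + 4)*(y^2 + 7*y + 12) = (y - 3)*(y + 2)*(y + 4)^2*(y + 3)
(4) = (h - 5)*(h^2 + 3*h + 2) = (h - 5)*(h + 1)*(h + 2)
(5) = (u + 4)*(u^2 - u - 12) = (u + 3)*(u + 4)*(u - 4)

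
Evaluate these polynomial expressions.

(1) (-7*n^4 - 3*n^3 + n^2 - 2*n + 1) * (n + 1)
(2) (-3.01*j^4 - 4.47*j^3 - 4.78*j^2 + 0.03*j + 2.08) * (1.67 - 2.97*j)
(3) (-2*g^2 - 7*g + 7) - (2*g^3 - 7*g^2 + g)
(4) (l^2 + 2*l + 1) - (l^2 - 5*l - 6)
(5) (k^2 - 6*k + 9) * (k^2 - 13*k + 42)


(1) = -7*n^5 - 10*n^4 - 2*n^3 - n^2 - n + 1
(2) = 8.9397*j^5 + 8.2492*j^4 + 6.7317*j^3 - 8.0717*j^2 - 6.1275*j + 3.4736
(3) = -2*g^3 + 5*g^2 - 8*g + 7
(4) = 7*l + 7
(5) = k^4 - 19*k^3 + 129*k^2 - 369*k + 378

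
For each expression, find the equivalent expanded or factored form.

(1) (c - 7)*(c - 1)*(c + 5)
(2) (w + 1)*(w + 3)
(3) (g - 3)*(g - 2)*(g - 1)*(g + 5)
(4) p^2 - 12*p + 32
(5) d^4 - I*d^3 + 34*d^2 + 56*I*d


(1) = c^3 - 3*c^2 - 33*c + 35
(2) = w^2 + 4*w + 3
(3) = g^4 - g^3 - 19*g^2 + 49*g - 30
(4) = (p - 8)*(p - 4)
(5) = d*(d - 7*I)*(d + 2*I)*(d + 4*I)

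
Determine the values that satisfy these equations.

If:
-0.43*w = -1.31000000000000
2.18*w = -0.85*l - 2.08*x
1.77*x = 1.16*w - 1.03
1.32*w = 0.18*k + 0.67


Then:
k = 18.62
l = -11.28
w = 3.05
x = 1.41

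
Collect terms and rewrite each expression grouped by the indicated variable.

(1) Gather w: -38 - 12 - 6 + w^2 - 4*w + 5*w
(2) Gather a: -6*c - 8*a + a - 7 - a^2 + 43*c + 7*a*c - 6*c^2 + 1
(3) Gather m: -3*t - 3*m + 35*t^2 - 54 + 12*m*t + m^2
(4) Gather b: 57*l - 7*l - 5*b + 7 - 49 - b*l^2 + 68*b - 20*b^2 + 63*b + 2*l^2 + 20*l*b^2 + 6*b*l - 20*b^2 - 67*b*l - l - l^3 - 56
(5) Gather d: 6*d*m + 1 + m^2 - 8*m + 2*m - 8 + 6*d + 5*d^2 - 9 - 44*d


(1) = w^2 + w - 56
(2) = -a^2 + a*(7*c - 7) - 6*c^2 + 37*c - 6
(3) = m^2 + m*(12*t - 3) + 35*t^2 - 3*t - 54
(4) = b^2*(20*l - 40) + b*(-l^2 - 61*l + 126) - l^3 + 2*l^2 + 49*l - 98
(5) = 5*d^2 + d*(6*m - 38) + m^2 - 6*m - 16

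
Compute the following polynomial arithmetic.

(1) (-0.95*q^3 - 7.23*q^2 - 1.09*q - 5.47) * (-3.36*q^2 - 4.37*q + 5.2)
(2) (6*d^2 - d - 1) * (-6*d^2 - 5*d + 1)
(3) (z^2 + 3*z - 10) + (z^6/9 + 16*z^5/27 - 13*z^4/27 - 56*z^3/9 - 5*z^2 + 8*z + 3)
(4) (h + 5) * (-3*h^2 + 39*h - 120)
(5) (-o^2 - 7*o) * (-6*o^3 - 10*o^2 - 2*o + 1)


(1) = 3.192*q^5 + 28.4443*q^4 + 30.3175*q^3 - 14.4535*q^2 + 18.2359*q - 28.444
(2) = -36*d^4 - 24*d^3 + 17*d^2 + 4*d - 1
(3) = z^6/9 + 16*z^5/27 - 13*z^4/27 - 56*z^3/9 - 4*z^2 + 11*z - 7
(4) = -3*h^3 + 24*h^2 + 75*h - 600
(5) = 6*o^5 + 52*o^4 + 72*o^3 + 13*o^2 - 7*o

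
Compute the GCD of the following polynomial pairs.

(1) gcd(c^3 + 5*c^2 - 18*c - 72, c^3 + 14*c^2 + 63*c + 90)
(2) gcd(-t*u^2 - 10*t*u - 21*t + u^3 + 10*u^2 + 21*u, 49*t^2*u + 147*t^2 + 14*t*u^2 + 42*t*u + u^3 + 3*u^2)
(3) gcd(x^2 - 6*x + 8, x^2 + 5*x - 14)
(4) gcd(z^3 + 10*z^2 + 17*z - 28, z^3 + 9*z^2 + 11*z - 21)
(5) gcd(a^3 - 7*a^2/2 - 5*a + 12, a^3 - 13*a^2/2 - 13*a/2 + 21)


(1) = gcd((c - 4)*(c + 3)*(c + 6), (c + 3)*(c + 5)*(c + 6)) = c^2 + 9*c + 18
(2) = u + 3
(3) = gcd((x - 4)*(x - 2), (x - 2)*(x + 7)) = x - 2
(4) = z^2 + 6*z - 7
(5) = gcd((a - 4)*(a - 3/2)*(a + 2), (a - 7)*(a - 3/2)*(a + 2)) = a^2 + a/2 - 3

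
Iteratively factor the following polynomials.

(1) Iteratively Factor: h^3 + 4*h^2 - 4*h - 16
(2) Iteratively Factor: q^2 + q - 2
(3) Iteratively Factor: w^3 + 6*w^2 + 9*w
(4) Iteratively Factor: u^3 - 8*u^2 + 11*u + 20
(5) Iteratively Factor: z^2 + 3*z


(1) = (h + 2)*(h^2 + 2*h - 8) = (h + 2)*(h + 4)*(h - 2)
(2) = (q + 2)*(q - 1)
(3) = (w + 3)*(w^2 + 3*w) = (w + 3)^2*(w)
(4) = (u + 1)*(u^2 - 9*u + 20) = (u - 4)*(u + 1)*(u - 5)
(5) = (z)*(z + 3)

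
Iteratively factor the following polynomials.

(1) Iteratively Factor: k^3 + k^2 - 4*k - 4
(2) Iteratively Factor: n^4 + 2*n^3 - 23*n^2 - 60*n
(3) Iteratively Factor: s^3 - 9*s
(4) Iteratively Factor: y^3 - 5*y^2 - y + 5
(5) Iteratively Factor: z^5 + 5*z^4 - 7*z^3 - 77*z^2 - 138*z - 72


(1) = (k + 2)*(k^2 - k - 2) = (k - 2)*(k + 2)*(k + 1)
(2) = (n + 4)*(n^3 - 2*n^2 - 15*n) = (n + 3)*(n + 4)*(n^2 - 5*n) = n*(n + 3)*(n + 4)*(n - 5)
(3) = (s - 3)*(s^2 + 3*s) = s*(s - 3)*(s + 3)
(4) = (y - 1)*(y^2 - 4*y - 5) = (y - 5)*(y - 1)*(y + 1)
(5) = (z - 4)*(z^4 + 9*z^3 + 29*z^2 + 39*z + 18) = (z - 4)*(z + 3)*(z^3 + 6*z^2 + 11*z + 6) = (z - 4)*(z + 3)^2*(z^2 + 3*z + 2) = (z - 4)*(z + 1)*(z + 3)^2*(z + 2)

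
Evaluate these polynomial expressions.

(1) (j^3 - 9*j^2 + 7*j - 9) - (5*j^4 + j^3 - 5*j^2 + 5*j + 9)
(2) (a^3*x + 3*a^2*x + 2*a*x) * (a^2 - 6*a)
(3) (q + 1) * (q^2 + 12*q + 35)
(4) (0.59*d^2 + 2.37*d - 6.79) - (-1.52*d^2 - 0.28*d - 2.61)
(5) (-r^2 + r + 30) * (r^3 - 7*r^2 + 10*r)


(1) = -5*j^4 - 4*j^2 + 2*j - 18
(2) = a^5*x - 3*a^4*x - 16*a^3*x - 12*a^2*x
(3) = q^3 + 13*q^2 + 47*q + 35
(4) = 2.11*d^2 + 2.65*d - 4.18
(5) = -r^5 + 8*r^4 + 13*r^3 - 200*r^2 + 300*r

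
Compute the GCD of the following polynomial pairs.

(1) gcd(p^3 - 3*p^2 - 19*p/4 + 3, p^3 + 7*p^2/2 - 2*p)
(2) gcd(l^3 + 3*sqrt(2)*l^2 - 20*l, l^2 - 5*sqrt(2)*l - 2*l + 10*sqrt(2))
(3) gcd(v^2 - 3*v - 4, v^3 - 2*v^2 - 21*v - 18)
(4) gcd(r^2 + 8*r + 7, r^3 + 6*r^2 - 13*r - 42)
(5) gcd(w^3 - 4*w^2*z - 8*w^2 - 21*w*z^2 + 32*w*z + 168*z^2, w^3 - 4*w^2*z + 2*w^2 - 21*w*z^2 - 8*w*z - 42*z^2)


(1) = gcd((p - 4)*(p - 1/2)*(p + 3/2), p*(p - 1/2)*(p + 4)) = p - 1/2
(2) = 1
(3) = v + 1
(4) = gcd((r + 1)*(r + 7), (r - 3)*(r + 2)*(r + 7)) = r + 7
(5) = gcd((w - 8)*(w - 7*z)*(w + 3*z), (w + 2)*(w - 7*z)*(w + 3*z)) = -w^2 + 4*w*z + 21*z^2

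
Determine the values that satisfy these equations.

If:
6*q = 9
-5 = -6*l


Then:
l = 5/6
q = 3/2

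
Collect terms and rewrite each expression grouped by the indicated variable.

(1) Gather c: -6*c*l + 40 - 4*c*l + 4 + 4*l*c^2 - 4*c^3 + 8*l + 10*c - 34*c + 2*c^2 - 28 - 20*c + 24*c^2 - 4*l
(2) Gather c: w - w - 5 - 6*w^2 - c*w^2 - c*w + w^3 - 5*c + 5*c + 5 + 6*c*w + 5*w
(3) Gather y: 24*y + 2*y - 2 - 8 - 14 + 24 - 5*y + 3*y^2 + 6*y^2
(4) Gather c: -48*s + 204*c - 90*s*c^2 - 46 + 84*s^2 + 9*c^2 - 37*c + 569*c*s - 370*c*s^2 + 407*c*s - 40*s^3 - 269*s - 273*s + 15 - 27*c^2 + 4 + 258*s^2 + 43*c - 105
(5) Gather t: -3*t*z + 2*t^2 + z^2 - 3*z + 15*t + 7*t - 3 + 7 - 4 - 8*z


(1) = -4*c^3 + c^2*(4*l + 26) + c*(-10*l - 44) + 4*l + 16
(2) = c*(-w^2 + 5*w) + w^3 - 6*w^2 + 5*w
(3) = 9*y^2 + 21*y
(4) = c^2*(-90*s - 18) + c*(-370*s^2 + 976*s + 210) - 40*s^3 + 342*s^2 - 590*s - 132
(5) = 2*t^2 + t*(22 - 3*z) + z^2 - 11*z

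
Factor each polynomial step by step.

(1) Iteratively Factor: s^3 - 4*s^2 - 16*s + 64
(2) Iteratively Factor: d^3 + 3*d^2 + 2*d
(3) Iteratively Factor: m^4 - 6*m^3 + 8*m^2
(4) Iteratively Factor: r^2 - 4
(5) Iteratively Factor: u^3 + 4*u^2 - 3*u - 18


(1) = (s - 4)*(s^2 - 16) = (s - 4)*(s + 4)*(s - 4)
(2) = (d + 2)*(d^2 + d) = d*(d + 2)*(d + 1)
(3) = (m - 4)*(m^3 - 2*m^2) = m*(m - 4)*(m^2 - 2*m) = m*(m - 4)*(m - 2)*(m)
(4) = (r + 2)*(r - 2)
(5) = (u - 2)*(u^2 + 6*u + 9) = (u - 2)*(u + 3)*(u + 3)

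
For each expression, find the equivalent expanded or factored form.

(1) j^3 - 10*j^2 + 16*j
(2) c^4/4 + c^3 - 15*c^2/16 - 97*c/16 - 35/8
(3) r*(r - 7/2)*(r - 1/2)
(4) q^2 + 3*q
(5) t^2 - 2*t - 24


(1) = j*(j - 8)*(j - 2)
(2) = (c/2 + 1/2)*(c/2 + 1)*(c - 5/2)*(c + 7/2)
(3) = r^3 - 4*r^2 + 7*r/4
(4) = q*(q + 3)
(5) = (t - 6)*(t + 4)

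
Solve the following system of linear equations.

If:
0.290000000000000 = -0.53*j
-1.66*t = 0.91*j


Then:
j = -0.55
t = 0.30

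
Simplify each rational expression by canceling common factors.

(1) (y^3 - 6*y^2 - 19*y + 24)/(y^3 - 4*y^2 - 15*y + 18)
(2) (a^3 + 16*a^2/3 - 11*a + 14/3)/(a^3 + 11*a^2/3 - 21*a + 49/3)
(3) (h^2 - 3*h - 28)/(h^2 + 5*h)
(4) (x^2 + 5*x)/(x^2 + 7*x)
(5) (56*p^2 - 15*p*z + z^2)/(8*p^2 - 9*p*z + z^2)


(1) = (y - 8)/(y - 6)
(2) = (3*a - 2)/(3*a - 7)
(3) = (h^2 - 3*h - 28)/(h^2 + 5*h)
(4) = (x + 5)/(x + 7)
(5) = (-7*p + z)/(-p + z)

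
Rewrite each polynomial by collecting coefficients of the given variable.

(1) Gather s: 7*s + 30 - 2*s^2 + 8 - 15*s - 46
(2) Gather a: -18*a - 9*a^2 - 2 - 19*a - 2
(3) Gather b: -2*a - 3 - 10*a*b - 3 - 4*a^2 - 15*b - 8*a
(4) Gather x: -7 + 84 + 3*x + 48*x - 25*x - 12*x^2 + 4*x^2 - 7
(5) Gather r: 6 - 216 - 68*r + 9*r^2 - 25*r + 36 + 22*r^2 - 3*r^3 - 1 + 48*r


(1) = -2*s^2 - 8*s - 8
(2) = -9*a^2 - 37*a - 4
(3) = -4*a^2 - 10*a + b*(-10*a - 15) - 6
(4) = -8*x^2 + 26*x + 70
(5) = -3*r^3 + 31*r^2 - 45*r - 175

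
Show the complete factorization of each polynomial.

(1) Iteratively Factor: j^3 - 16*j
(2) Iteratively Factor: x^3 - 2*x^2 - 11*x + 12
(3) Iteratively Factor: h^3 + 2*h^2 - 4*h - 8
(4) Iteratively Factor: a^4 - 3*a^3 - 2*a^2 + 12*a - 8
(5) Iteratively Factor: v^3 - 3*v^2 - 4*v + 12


(1) = (j)*(j^2 - 16) = j*(j - 4)*(j + 4)
(2) = (x - 1)*(x^2 - x - 12) = (x - 1)*(x + 3)*(x - 4)
(3) = (h + 2)*(h^2 - 4) = (h + 2)^2*(h - 2)
(4) = (a - 2)*(a^3 - a^2 - 4*a + 4) = (a - 2)*(a + 2)*(a^2 - 3*a + 2) = (a - 2)^2*(a + 2)*(a - 1)
(5) = (v - 2)*(v^2 - v - 6) = (v - 3)*(v - 2)*(v + 2)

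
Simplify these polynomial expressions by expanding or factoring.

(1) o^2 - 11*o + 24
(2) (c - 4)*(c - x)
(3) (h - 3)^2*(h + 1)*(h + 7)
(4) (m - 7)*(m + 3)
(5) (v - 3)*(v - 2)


(1) = (o - 8)*(o - 3)
(2) = c^2 - c*x - 4*c + 4*x
(3) = h^4 + 2*h^3 - 32*h^2 + 30*h + 63
(4) = m^2 - 4*m - 21
(5) = v^2 - 5*v + 6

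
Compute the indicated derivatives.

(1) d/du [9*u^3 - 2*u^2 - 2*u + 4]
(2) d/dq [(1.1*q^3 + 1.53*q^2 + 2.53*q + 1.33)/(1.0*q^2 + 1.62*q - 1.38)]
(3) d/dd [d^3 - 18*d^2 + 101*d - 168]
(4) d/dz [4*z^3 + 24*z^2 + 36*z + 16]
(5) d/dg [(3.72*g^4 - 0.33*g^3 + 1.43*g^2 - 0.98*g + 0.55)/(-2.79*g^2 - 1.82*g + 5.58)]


(1) = 27*u^2 - 4*u - 2
(2) = (1.1*q^4 + 3.564*q^3 - 4.6054*q^2 - 6.8828*q - 5.646)/(1.0*q^4 + 3.24*q^3 - 0.1356*q^2 - 4.4712*q + 1.9044)
(3) = 3*d^2 - 36*d + 101
(4) = 12*z^2 + 48*z + 36
(5) = (-20.7576*g^5 - 19.3905*g^4 + 84.2316*g^3 - 10.861*g^2 + 19.0278*g - 4.4674)/(7.7841*g^4 + 10.1556*g^3 - 27.824*g^2 - 20.3112*g + 31.1364)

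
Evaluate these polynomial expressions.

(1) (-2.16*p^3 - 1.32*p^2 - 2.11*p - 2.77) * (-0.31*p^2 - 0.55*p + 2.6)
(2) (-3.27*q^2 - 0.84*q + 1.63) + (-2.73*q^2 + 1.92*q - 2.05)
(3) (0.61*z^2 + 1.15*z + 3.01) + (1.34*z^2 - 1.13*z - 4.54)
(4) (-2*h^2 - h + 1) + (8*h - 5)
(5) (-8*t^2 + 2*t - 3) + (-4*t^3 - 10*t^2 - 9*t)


(1) = 0.6696*p^5 + 1.5972*p^4 - 4.2359*p^3 - 1.4128*p^2 - 3.9625*p - 7.202
(2) = -6.0*q^2 + 1.08*q - 0.42
(3) = 1.95*z^2 + 0.02*z - 1.53
(4) = -2*h^2 + 7*h - 4
(5) = -4*t^3 - 18*t^2 - 7*t - 3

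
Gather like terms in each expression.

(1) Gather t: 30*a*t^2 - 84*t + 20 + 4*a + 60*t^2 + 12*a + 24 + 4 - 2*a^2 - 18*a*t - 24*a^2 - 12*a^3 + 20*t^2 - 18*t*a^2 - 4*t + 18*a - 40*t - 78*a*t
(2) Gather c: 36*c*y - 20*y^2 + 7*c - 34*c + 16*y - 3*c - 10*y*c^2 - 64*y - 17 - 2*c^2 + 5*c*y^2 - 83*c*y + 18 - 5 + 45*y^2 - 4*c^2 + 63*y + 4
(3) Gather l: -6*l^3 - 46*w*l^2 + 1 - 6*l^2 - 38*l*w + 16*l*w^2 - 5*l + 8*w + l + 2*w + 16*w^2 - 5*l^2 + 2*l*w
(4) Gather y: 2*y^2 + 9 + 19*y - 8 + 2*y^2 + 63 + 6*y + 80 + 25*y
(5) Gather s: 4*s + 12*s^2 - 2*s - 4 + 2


(1) = -12*a^3 - 26*a^2 + 34*a + t^2*(30*a + 80) + t*(-18*a^2 - 96*a - 128) + 48
(2) = c^2*(-10*y - 6) + c*(5*y^2 - 47*y - 30) + 25*y^2 + 15*y
(3) = -6*l^3 + l^2*(-46*w - 11) + l*(16*w^2 - 36*w - 4) + 16*w^2 + 10*w + 1
(4) = 4*y^2 + 50*y + 144
(5) = 12*s^2 + 2*s - 2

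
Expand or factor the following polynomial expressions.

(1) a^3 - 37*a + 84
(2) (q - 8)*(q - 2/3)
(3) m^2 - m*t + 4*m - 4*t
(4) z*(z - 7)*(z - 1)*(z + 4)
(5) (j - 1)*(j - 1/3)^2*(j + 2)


(1) = (a - 4)*(a - 3)*(a + 7)
(2) = q^2 - 26*q/3 + 16/3
(3) = (m + 4)*(m - t)
(4) = z^4 - 4*z^3 - 25*z^2 + 28*z
(5) = j^4 + j^3/3 - 23*j^2/9 + 13*j/9 - 2/9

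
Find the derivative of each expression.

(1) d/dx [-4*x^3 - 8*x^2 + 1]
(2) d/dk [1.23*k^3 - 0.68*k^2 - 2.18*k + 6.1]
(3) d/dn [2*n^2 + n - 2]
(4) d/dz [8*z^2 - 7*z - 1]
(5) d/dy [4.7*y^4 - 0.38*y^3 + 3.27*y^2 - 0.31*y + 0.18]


(1) = 4*x*(-3*x - 4)
(2) = 3.69*k^2 - 1.36*k - 2.18
(3) = 4*n + 1
(4) = 16*z - 7
(5) = 18.8*y^3 - 1.14*y^2 + 6.54*y - 0.31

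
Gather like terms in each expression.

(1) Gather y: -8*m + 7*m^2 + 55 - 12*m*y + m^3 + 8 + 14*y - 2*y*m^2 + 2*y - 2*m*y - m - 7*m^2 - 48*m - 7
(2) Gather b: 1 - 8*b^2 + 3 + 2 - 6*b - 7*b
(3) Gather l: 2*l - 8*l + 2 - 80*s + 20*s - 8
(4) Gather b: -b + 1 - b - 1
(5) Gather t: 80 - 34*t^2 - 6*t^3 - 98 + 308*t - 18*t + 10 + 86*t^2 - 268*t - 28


(1) = m^3 - 57*m + y*(-2*m^2 - 14*m + 16) + 56
(2) = -8*b^2 - 13*b + 6
(3) = -6*l - 60*s - 6
(4) = -2*b
(5) = -6*t^3 + 52*t^2 + 22*t - 36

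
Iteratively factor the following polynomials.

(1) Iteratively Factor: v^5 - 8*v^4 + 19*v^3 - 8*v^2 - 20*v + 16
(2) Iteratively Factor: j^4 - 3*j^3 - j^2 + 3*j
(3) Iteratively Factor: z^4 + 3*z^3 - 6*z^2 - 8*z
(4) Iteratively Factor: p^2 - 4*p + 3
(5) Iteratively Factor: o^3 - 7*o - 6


(1) = (v - 2)*(v^4 - 6*v^3 + 7*v^2 + 6*v - 8) = (v - 2)*(v - 1)*(v^3 - 5*v^2 + 2*v + 8) = (v - 2)^2*(v - 1)*(v^2 - 3*v - 4) = (v - 2)^2*(v - 1)*(v + 1)*(v - 4)
(2) = (j + 1)*(j^3 - 4*j^2 + 3*j) = (j - 1)*(j + 1)*(j^2 - 3*j) = j*(j - 1)*(j + 1)*(j - 3)
(3) = (z - 2)*(z^3 + 5*z^2 + 4*z) = z*(z - 2)*(z^2 + 5*z + 4) = z*(z - 2)*(z + 4)*(z + 1)
(4) = (p - 3)*(p - 1)
(5) = (o - 3)*(o^2 + 3*o + 2) = (o - 3)*(o + 2)*(o + 1)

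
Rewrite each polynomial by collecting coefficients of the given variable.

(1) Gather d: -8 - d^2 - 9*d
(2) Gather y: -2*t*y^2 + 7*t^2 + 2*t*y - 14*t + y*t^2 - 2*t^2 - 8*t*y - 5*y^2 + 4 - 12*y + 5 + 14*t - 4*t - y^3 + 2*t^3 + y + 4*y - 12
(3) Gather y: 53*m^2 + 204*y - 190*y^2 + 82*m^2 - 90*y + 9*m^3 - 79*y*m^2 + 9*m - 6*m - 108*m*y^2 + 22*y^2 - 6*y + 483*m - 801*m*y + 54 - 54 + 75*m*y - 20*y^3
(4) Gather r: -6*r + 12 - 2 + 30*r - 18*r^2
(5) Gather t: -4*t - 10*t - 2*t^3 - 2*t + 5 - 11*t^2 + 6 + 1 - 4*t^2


(1) = -d^2 - 9*d - 8
(2) = 2*t^3 + 5*t^2 - 4*t - y^3 + y^2*(-2*t - 5) + y*(t^2 - 6*t - 7) - 3
(3) = 9*m^3 + 135*m^2 + 486*m - 20*y^3 + y^2*(-108*m - 168) + y*(-79*m^2 - 726*m + 108)
(4) = -18*r^2 + 24*r + 10
(5) = -2*t^3 - 15*t^2 - 16*t + 12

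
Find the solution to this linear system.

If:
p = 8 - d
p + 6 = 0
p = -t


Then:
d = 14
p = -6
t = 6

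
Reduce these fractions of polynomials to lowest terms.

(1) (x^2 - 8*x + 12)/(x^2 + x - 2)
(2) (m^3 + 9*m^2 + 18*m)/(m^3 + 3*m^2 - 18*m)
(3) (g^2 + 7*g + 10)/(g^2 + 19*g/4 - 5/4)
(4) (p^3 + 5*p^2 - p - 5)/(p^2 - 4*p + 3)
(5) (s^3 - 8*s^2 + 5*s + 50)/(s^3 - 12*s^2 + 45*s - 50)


(1) = (x^2 - 8*x + 12)/(x^2 + x - 2)
(2) = (m + 3)/(m - 3)
(3) = (4*g + 8)/(4*g - 1)
(4) = (p^2 + 6*p + 5)/(p - 3)
(5) = (s + 2)/(s - 2)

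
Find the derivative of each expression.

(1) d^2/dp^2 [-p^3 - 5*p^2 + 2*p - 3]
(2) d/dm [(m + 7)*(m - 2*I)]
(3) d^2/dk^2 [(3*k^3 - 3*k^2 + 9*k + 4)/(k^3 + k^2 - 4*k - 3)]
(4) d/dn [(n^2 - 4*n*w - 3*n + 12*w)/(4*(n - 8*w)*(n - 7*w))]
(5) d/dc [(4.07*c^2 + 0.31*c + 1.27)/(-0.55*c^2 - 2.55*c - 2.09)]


(1) = -6*p - 10
(2) = 2*m + 7 - 2*I
(3) = 2*(-6*k^6 + 63*k^5 + 69*k^4 + 59*k^3 + 207*k^2 + 150*k - 59)/(k^9 + 3*k^8 - 9*k^7 - 32*k^6 + 18*k^5 + 111*k^4 + 35*k^3 - 117*k^2 - 108*k - 27)
(4) = (-11*n^2*w + 3*n^2 + 112*n*w^2 - 24*n*w - 224*w^3 + 12*w^2)/(4*(n^4 - 30*n^3*w + 337*n^2*w^2 - 1680*n*w^3 + 3136*w^4))
(5) = (-10.208*c^2 - 15.6156*c + 2.5906)/(0.3025*c^4 + 2.805*c^3 + 8.8015*c^2 + 10.659*c + 4.3681)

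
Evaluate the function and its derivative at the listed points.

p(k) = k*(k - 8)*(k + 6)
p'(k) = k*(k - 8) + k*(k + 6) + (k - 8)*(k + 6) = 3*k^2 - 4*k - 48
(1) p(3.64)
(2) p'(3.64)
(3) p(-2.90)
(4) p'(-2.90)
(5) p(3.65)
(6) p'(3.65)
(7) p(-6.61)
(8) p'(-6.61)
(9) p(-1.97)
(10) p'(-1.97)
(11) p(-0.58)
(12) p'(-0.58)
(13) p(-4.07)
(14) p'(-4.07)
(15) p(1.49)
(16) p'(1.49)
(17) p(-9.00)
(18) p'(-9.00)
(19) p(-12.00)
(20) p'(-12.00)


(1) = -152.99
(2) = -22.81
(3) = 97.99
(4) = -11.17
(5) = -153.22
(6) = -22.63
(7) = -58.91
(8) = 109.52
(9) = 79.15
(10) = -28.48
(11) = 26.97
(12) = -44.67
(13) = 94.81
(14) = 17.97
(15) = -72.65
(16) = -47.30
(17) = -459.00
(18) = 231.00
(19) = -1440.00
(20) = 432.00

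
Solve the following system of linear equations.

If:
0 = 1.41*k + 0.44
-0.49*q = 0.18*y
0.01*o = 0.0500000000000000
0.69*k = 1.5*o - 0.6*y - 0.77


Then:
k = -0.31
o = 5.00
q = -4.25
y = 11.58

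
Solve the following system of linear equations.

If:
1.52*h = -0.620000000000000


Then:
h = -0.41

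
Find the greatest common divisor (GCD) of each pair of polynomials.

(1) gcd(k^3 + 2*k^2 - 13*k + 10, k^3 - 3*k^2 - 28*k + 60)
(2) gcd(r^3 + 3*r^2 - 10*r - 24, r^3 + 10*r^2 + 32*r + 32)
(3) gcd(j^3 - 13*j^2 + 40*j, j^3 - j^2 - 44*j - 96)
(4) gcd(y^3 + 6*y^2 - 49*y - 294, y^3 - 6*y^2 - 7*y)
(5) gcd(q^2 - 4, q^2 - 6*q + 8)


(1) = gcd((k - 2)*(k - 1)*(k + 5), (k - 6)*(k - 2)*(k + 5)) = k^2 + 3*k - 10
(2) = r^2 + 6*r + 8
(3) = j - 8
(4) = gcd((y - 7)*(y + 6)*(y + 7), y*(y - 7)*(y + 1)) = y - 7
(5) = q - 2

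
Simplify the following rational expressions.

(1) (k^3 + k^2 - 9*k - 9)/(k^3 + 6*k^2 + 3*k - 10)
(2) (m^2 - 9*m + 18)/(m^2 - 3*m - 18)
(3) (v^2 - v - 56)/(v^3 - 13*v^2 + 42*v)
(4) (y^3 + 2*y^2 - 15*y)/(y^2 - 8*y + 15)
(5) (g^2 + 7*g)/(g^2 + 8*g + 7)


(1) = (k^3 + k^2 - 9*k - 9)/(k^3 + 6*k^2 + 3*k - 10)
(2) = (m - 3)/(m + 3)
(3) = (v^2 - v - 56)/(v^3 - 13*v^2 + 42*v)
(4) = (y^2 + 5*y)/(y - 5)
(5) = g/(g + 1)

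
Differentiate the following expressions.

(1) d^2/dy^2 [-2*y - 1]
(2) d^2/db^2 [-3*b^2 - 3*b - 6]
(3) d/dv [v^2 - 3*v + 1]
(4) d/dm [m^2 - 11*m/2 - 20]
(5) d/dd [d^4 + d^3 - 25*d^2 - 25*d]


(1) = 0
(2) = -6
(3) = 2*v - 3
(4) = 2*m - 11/2
(5) = 4*d^3 + 3*d^2 - 50*d - 25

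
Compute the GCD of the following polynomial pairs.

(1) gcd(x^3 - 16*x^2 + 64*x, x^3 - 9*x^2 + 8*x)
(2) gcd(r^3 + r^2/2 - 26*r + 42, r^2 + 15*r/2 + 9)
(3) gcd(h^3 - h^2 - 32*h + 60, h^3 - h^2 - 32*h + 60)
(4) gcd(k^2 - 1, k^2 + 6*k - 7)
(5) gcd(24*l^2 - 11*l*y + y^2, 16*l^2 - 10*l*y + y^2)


(1) = gcd(x*(x - 8)^2, x*(x - 8)*(x - 1)) = x^2 - 8*x
(2) = gcd((r - 7/2)*(r - 2)*(r + 6), (r + 3/2)*(r + 6)) = r + 6
(3) = h^3 - h^2 - 32*h + 60
(4) = k - 1
(5) = -8*l + y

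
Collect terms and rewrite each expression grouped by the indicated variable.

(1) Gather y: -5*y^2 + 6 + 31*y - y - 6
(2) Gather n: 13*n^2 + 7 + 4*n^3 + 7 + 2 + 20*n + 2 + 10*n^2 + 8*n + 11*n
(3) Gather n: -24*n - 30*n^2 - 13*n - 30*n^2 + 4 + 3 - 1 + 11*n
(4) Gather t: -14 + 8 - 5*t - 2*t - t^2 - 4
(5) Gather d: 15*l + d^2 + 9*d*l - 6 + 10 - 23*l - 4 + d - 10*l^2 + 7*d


(1) = -5*y^2 + 30*y
(2) = 4*n^3 + 23*n^2 + 39*n + 18
(3) = -60*n^2 - 26*n + 6
(4) = -t^2 - 7*t - 10
(5) = d^2 + d*(9*l + 8) - 10*l^2 - 8*l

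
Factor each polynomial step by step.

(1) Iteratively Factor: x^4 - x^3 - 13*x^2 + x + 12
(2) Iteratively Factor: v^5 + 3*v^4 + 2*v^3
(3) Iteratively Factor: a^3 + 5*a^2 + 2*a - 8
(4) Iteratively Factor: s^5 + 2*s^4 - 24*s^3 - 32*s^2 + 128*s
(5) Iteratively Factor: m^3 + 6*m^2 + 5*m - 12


(1) = (x - 4)*(x^3 + 3*x^2 - x - 3) = (x - 4)*(x + 3)*(x^2 - 1) = (x - 4)*(x - 1)*(x + 3)*(x + 1)
(2) = (v)*(v^4 + 3*v^3 + 2*v^2) = v*(v + 1)*(v^3 + 2*v^2) = v^2*(v + 1)*(v^2 + 2*v) = v^2*(v + 1)*(v + 2)*(v)
(3) = (a + 2)*(a^2 + 3*a - 4) = (a + 2)*(a + 4)*(a - 1)
(4) = (s)*(s^4 + 2*s^3 - 24*s^2 - 32*s + 128) = s*(s + 4)*(s^3 - 2*s^2 - 16*s + 32) = s*(s - 2)*(s + 4)*(s^2 - 16) = s*(s - 4)*(s - 2)*(s + 4)*(s + 4)
(5) = (m + 3)*(m^2 + 3*m - 4) = (m - 1)*(m + 3)*(m + 4)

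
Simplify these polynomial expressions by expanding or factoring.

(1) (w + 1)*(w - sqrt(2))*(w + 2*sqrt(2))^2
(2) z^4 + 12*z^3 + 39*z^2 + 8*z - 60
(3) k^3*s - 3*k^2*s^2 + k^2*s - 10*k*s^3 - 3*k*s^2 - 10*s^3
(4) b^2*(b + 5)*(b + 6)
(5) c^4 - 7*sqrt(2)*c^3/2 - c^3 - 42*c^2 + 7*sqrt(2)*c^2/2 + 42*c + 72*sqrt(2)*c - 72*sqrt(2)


(1) = w^4 + w^3 + 3*sqrt(2)*w^3 + 3*sqrt(2)*w^2 - 8*sqrt(2)*w - 8*sqrt(2)
(2) = (z - 1)*(z + 2)*(z + 5)*(z + 6)
(3) = (k - 5*s)*(k + 2*s)*(k*s + s)
(4) = b^4 + 11*b^3 + 30*b^2
(5) = (c - 1)*(c - 6*sqrt(2))*(c - 3*sqrt(2)/2)*(c + 4*sqrt(2))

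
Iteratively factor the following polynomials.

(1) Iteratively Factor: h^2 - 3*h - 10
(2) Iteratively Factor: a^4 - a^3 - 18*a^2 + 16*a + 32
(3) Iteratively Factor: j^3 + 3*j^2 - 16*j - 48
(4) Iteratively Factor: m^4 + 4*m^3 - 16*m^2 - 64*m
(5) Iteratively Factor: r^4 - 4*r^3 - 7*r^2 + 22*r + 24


(1) = (h + 2)*(h - 5)
(2) = (a - 2)*(a^3 + a^2 - 16*a - 16) = (a - 4)*(a - 2)*(a^2 + 5*a + 4) = (a - 4)*(a - 2)*(a + 4)*(a + 1)
(3) = (j - 4)*(j^2 + 7*j + 12) = (j - 4)*(j + 4)*(j + 3)
(4) = (m)*(m^3 + 4*m^2 - 16*m - 64) = m*(m + 4)*(m^2 - 16) = m*(m + 4)^2*(m - 4)
(5) = (r + 1)*(r^3 - 5*r^2 - 2*r + 24) = (r - 4)*(r + 1)*(r^2 - r - 6) = (r - 4)*(r + 1)*(r + 2)*(r - 3)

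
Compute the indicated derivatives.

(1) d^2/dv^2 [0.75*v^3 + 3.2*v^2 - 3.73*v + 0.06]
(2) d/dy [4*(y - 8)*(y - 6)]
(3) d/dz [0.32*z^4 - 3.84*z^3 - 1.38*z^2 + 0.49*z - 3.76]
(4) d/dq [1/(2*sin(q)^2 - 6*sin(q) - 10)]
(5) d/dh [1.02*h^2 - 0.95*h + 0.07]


(1) = 4.5*v + 6.4
(2) = 8*y - 56
(3) = 1.28*z^3 - 11.52*z^2 - 2.76*z + 0.49
(4) = (3 - 2*sin(q))*cos(q)/(2*(3*sin(q) + cos(q)^2 + 4)^2)
(5) = 2.04*h - 0.95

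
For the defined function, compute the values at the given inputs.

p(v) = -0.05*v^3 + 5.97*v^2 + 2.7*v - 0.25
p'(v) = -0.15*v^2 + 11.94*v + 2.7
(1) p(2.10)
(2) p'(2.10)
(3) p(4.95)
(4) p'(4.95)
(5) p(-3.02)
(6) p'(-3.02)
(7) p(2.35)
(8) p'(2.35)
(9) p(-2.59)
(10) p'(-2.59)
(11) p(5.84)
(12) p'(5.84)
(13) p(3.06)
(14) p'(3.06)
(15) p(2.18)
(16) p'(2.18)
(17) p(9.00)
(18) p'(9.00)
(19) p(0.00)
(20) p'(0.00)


(1) = 31.28
(2) = 27.11
(3) = 153.33
(4) = 58.13
(5) = 47.42
(6) = -34.73
(7) = 38.42
(8) = 29.93
(9) = 33.67
(10) = -29.23
(11) = 209.17
(12) = 67.31
(13) = 62.48
(14) = 37.83
(15) = 33.49
(16) = 28.02
(17) = 471.17
(18) = 98.01
(19) = -0.25
(20) = 2.70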